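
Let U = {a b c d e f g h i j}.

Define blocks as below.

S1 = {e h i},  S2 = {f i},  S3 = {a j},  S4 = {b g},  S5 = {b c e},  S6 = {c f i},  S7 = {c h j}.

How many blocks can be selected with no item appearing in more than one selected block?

S3, S4, S6 are pairwise disjoint (S3={a,j}; S4={b,g}; S6={c,f,i}).
Every remaining block overlaps one of these, and no 4 of the listed blocks are pairwise disjoint, so 3 is the maximum.

3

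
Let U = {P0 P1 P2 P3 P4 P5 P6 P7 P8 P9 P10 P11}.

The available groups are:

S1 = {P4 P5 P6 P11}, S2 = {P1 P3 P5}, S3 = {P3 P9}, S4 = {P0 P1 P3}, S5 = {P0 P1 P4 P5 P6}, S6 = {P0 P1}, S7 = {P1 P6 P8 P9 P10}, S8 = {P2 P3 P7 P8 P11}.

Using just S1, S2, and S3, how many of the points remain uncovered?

5

Union of S1, S2, S3 = {P1, P3, P4, P5, P6, P9, P11}.
Not covered: P0, P2, P7, P8, P10 — 5 points.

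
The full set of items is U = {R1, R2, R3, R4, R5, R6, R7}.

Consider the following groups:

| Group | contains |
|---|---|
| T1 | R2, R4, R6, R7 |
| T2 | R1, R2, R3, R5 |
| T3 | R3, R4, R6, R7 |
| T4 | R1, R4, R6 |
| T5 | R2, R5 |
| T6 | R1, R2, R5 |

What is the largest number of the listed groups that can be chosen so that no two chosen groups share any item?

T4, T5 are pairwise disjoint (T4={R1,R4,R6}; T5={R2,R5}).
Every remaining group overlaps one of these, and no 3 of the listed groups are pairwise disjoint, so 2 is the maximum.

2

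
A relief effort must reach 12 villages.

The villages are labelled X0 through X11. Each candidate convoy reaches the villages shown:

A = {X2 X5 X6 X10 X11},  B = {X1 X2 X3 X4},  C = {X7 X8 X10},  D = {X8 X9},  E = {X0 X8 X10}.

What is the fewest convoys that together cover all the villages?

A and B and C and D and E together: A ∪ B ∪ C ∪ D ∪ E = {X0, X1, X2, X3, X4, X5, X6, X7, X8, X9, X10, X11} — every village is covered.
No 4 of the 5 convoys cover everything (all 5 combinations miss at least one village), so 5 is optimal.

5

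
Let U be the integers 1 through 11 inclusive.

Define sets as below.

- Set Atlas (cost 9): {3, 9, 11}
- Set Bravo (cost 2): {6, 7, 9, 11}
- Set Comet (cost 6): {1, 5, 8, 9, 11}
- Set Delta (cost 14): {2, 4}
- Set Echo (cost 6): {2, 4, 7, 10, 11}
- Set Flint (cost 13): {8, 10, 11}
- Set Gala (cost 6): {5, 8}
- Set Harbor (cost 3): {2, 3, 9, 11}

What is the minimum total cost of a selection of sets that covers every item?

Bravo, Comet, Echo, Harbor together cover every item (Bravo ∪ Comet ∪ Echo ∪ Harbor = {1, 2, 3, 4, 5, 6, 7, 8, 9, 10, 11}); total cost 2 + 6 + 6 + 3 = 17.
No covering selection has total cost below 17.

17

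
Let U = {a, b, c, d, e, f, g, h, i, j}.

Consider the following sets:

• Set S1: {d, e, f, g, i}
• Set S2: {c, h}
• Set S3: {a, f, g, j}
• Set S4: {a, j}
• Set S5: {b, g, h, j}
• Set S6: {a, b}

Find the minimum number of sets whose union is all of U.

S1, S2, S3, and S6 cover everything between them: the union {a, b, c, d, e, f, g, h, i, j} is all of U.
No 3 of the 6 sets cover everything (all 20 combinations miss at least one element), so 4 is optimal.

4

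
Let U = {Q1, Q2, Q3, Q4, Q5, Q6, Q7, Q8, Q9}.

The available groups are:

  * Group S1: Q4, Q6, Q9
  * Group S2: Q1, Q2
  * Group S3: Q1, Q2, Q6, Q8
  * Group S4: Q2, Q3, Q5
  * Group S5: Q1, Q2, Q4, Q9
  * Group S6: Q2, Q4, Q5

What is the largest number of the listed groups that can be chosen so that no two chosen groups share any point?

S1, S4 are pairwise disjoint (S1={Q4,Q6,Q9}; S4={Q2,Q3,Q5}).
Every remaining group overlaps one of these, and no 3 of the listed groups are pairwise disjoint, so 2 is the maximum.

2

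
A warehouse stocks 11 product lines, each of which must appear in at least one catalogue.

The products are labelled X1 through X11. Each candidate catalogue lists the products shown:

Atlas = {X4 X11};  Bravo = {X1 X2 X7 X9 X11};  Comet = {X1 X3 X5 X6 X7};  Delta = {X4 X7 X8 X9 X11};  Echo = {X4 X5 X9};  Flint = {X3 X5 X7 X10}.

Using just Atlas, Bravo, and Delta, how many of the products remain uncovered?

4

Union of Atlas, Bravo, Delta = {X1, X2, X4, X7, X8, X9, X11}.
Not covered: X3, X5, X6, X10 — 4 products.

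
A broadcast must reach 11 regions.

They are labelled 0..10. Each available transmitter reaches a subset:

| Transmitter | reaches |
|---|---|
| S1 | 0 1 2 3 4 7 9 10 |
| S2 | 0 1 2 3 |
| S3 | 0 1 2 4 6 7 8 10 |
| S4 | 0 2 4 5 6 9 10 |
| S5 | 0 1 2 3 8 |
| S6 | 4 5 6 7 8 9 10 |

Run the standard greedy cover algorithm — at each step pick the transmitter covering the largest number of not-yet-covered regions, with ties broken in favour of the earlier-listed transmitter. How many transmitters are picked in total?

Greedy: pick S1 (covers 8 new) → pick S6 (covers 3 new). Total picks: 2.

2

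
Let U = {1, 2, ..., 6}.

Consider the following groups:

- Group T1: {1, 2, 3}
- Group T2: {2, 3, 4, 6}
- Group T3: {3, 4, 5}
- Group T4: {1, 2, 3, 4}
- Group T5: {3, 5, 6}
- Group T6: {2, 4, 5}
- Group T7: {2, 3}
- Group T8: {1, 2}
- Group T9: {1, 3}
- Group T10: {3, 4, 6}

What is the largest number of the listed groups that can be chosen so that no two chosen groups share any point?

T5, T8 are pairwise disjoint (T5={3,5,6}; T8={1,2}).
Every remaining group overlaps one of these, and no 3 of the listed groups are pairwise disjoint, so 2 is the maximum.

2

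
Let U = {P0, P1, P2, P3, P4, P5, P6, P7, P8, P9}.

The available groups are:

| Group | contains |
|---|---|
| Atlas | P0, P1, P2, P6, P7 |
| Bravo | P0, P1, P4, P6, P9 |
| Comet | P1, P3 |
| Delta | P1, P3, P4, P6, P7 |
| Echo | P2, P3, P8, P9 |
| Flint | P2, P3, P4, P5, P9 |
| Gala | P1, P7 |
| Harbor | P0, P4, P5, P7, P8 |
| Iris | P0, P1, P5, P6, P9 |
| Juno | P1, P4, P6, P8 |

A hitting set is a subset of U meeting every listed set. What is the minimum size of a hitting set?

3

H = {P0, P1, P3} meets every group (each contains at least one member of H), and |H| = 3.
No choice of 2 items meets every group, so 3 is the minimum.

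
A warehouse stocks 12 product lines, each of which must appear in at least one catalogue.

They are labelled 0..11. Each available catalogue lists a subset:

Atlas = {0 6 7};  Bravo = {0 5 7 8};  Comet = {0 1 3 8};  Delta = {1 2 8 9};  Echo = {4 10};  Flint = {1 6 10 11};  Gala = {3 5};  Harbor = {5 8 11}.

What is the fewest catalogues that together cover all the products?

5

Take {Atlas, Delta, Echo, Flint, Gala}. Their union is {0, 1, 2, 3, 4, 5, 6, 7, 8, 9, 10, 11}, which is all 12 products.
No 4 of the 8 catalogues cover everything (all 70 combinations miss at least one product), so 5 is optimal.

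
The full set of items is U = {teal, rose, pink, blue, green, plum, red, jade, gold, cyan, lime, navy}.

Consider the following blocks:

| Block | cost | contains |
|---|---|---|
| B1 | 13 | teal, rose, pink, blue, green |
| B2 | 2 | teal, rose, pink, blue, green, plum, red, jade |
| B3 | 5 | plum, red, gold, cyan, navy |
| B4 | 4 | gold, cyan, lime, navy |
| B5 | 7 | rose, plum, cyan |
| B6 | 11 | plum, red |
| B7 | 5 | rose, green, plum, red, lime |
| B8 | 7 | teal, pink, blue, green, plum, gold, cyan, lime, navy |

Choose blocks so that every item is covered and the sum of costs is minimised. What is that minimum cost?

6

B2, B4 together cover every item (B2 ∪ B4 = {teal, rose, pink, blue, green, plum, red, jade, gold, cyan, lime, navy}); total cost 2 + 4 = 6.
No covering selection has total cost below 6.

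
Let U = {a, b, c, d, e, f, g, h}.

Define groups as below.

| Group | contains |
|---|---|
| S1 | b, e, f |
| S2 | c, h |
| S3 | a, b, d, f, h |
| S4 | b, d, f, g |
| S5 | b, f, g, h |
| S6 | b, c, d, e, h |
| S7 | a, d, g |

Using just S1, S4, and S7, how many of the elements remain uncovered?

Union of S1, S4, S7 = {a, b, d, e, f, g}.
Not covered: c, h — 2 elements.

2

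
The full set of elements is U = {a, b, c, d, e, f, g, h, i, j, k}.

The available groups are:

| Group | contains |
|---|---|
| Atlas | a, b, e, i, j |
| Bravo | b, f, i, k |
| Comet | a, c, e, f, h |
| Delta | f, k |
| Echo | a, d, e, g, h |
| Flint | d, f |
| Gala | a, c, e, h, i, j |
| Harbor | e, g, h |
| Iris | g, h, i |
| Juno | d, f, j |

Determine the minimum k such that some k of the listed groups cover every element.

Bravo, Echo, and Gala cover everything between them: the union {a, b, c, d, e, f, g, h, i, j, k} is all of U.
No 2 of the 10 groups cover everything (all 45 combinations miss at least one element), so 3 is optimal.

3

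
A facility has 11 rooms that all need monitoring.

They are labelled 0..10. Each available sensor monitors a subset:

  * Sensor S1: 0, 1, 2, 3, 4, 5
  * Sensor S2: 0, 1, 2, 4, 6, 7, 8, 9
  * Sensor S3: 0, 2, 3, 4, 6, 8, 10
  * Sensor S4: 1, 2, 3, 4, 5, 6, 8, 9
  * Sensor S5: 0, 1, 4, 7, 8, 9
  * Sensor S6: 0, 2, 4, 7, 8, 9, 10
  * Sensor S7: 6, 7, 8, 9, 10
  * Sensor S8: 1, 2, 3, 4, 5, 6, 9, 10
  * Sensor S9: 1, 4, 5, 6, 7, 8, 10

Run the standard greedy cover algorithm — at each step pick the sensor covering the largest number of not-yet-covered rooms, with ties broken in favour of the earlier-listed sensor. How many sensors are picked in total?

Greedy: pick S2 (covers 8 new) → pick S8 (covers 3 new). Total picks: 2.

2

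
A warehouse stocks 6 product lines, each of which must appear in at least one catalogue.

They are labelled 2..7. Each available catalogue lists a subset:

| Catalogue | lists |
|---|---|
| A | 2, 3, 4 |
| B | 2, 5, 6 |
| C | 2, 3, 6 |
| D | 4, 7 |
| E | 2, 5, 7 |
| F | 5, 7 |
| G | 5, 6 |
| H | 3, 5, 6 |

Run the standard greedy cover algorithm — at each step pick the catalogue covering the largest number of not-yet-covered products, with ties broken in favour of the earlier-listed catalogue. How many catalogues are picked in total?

3

Greedy: pick A (covers 3 new) → pick B (covers 2 new) → pick D (covers 1 new). Total picks: 3.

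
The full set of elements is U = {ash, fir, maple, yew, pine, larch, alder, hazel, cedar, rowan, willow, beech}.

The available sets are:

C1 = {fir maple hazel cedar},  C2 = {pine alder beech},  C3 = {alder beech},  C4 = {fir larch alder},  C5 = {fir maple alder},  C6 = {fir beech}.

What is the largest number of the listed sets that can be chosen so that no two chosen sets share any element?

C1, C2 are pairwise disjoint (C1={fir,maple,hazel,cedar}; C2={pine,alder,beech}).
Every remaining set overlaps one of these, and no 3 of the listed sets are pairwise disjoint, so 2 is the maximum.

2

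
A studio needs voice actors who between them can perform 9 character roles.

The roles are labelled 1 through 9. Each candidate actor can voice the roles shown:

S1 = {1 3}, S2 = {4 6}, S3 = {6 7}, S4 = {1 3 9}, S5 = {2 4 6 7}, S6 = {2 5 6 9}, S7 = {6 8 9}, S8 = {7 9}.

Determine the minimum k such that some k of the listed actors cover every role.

S4 and S5 and S6 and S7 together: S4 ∪ S5 ∪ S6 ∪ S7 = {1, 2, 3, 4, 5, 6, 7, 8, 9} — every role is covered.
Only S6 contains 5, so S6 is forced; the remaining 5 roles need at least 3 more actors (each remaining actor adds at most 2) — so at least 4 actors are needed, and 4 is optimal.

4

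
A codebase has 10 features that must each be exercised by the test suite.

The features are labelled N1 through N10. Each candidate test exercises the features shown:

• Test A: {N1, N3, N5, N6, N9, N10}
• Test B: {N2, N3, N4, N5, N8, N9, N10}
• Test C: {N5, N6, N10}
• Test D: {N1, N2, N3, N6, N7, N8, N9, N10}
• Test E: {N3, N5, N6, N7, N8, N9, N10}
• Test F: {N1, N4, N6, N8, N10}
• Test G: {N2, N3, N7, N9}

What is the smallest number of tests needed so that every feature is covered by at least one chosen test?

B and D together: B ∪ D = {N1, N2, N3, N4, N5, N6, N7, N8, N9, N10} — every feature is covered.
No single test has all 10 features (the largest, D, has 8), so 2 is optimal.

2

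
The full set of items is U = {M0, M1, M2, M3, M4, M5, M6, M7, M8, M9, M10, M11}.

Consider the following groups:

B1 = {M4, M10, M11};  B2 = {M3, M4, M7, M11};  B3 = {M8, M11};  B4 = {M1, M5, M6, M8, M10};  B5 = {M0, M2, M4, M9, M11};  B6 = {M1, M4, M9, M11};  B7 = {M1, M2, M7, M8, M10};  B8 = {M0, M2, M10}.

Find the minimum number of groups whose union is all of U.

3

Take {B2, B4, B5}. Their union is {M0, M1, M2, M3, M4, M5, M6, M7, M8, M9, M10, M11}, which is all 12 items.
Each group has at most 5 items, and 2·5 = 10 < 12 — so at least 3 groups are needed, and 3 is optimal.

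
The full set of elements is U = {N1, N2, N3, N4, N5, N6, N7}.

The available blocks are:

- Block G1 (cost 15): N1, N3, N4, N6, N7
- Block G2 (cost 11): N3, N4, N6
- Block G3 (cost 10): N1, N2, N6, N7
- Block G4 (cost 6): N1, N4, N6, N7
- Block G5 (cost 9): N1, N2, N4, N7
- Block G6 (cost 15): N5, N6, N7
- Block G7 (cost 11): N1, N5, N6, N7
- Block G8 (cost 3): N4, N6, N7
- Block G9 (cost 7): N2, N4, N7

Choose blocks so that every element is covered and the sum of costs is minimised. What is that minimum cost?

G2, G7, G9 together cover every element (G2 ∪ G7 ∪ G9 = {N1, N2, N3, N4, N5, N6, N7}); total cost 11 + 11 + 7 = 29.
The greedy pick G8, G5, G2, G7 costs 34; no covering selection beats 29.

29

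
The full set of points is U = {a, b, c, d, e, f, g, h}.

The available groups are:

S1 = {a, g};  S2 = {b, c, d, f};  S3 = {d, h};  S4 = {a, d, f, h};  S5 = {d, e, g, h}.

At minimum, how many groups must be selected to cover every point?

S2, S4, and S5 cover everything between them: the union {a, b, c, d, e, f, g, h} is all of U.
Only S2 contains b, so S2 is forced; the remaining 4 points need at least 2 more groups (each remaining group adds at most 3) — so at least 3 groups are needed, and 3 is optimal.

3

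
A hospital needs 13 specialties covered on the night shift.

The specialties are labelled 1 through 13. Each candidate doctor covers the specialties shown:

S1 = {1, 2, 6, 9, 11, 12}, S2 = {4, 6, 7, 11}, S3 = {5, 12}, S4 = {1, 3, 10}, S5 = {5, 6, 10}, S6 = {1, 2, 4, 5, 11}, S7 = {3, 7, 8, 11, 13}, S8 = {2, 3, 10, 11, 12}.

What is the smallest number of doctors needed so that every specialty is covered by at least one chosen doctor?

4

Take {S1, S5, S6, S7}. Their union is {1, 2, 3, 4, 5, 6, 7, 8, 9, 10, 11, 12, 13}, which is all 13 specialties.
No 3 of the 8 doctors cover everything (all 56 combinations miss at least one specialty), so 4 is optimal.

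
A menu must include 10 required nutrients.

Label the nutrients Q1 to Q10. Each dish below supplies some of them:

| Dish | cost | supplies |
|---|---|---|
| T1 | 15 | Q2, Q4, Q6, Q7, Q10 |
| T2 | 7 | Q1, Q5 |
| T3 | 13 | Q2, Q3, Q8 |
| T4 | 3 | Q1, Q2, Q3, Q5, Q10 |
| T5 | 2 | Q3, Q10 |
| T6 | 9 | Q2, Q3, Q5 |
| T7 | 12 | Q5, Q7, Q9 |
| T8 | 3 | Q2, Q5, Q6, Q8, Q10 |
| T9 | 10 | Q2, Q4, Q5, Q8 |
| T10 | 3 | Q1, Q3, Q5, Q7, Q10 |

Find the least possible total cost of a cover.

28

T7, T8, T9, T10 together cover every nutrient (T7 ∪ T8 ∪ T9 ∪ T10 = {Q1, Q2, Q3, Q4, Q5, Q6, Q7, Q8, Q9, Q10}); total cost 12 + 3 + 10 + 3 = 28.
The greedy pick T4, T8, T10, T9, T7 costs 31; no covering selection beats 28.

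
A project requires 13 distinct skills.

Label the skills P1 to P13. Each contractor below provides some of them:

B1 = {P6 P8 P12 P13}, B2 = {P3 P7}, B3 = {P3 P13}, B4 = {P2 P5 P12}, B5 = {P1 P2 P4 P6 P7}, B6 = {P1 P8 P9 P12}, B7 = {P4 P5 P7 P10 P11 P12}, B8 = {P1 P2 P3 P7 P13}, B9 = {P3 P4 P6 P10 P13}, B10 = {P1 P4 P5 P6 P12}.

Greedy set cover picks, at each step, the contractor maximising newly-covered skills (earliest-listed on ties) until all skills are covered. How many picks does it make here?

4

Greedy: pick B7 (covers 6 new) → pick B8 (covers 4 new) → pick B1 (covers 2 new) → pick B6 (covers 1 new). Total picks: 4.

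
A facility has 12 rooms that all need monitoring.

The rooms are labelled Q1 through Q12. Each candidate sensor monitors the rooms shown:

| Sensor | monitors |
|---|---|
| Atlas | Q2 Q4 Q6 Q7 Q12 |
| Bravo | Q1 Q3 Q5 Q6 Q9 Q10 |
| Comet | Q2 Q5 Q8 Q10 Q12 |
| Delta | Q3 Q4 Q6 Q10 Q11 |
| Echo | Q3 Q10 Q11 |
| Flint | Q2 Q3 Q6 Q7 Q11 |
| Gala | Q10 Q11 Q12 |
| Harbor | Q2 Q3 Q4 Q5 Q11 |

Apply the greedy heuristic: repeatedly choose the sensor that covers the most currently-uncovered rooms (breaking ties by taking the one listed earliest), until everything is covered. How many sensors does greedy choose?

4

Greedy: pick Bravo (covers 6 new) → pick Atlas (covers 4 new) → pick Comet (covers 1 new) → pick Delta (covers 1 new). Total picks: 4.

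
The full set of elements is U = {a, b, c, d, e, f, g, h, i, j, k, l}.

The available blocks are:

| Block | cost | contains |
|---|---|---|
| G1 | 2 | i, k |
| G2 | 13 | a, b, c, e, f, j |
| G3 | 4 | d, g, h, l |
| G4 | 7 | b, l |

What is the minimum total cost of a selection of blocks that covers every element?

19

G1, G2, G3 together cover every element (G1 ∪ G2 ∪ G3 = {a, b, c, d, e, f, g, h, i, j, k, l}); total cost 2 + 13 + 4 = 19.
No covering selection has total cost below 19.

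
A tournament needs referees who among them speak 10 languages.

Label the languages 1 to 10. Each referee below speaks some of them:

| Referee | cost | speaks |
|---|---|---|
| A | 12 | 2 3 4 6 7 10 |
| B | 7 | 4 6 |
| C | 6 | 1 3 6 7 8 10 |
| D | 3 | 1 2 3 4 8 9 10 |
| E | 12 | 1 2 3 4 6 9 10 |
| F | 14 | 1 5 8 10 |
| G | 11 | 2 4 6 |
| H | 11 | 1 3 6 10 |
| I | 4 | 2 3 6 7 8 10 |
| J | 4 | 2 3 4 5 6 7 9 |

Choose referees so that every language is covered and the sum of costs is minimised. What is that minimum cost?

D, J together cover every language (D ∪ J = {1, 2, 3, 4, 5, 6, 7, 8, 9, 10}); total cost 3 + 4 = 7.
No covering selection has total cost below 7.

7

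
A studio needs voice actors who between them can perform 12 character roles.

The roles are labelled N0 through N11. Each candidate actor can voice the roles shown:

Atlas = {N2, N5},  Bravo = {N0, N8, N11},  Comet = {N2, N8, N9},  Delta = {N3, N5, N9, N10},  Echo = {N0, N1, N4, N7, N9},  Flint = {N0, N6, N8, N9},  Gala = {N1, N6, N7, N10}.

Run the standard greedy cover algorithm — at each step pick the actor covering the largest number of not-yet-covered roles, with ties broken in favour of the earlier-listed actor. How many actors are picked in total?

Greedy: pick Echo (covers 5 new) → pick Delta (covers 3 new) → pick Bravo (covers 2 new) → pick Atlas (covers 1 new) → pick Flint (covers 1 new). Total picks: 5.

5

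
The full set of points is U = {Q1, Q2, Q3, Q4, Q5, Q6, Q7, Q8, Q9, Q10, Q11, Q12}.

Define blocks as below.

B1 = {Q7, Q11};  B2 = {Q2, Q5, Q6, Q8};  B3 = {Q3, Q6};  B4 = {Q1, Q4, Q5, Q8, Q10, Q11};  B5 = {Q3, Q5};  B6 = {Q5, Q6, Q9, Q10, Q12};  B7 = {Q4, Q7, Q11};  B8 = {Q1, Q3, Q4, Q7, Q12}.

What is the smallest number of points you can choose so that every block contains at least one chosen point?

Take H = {Q3, Q6, Q11}. Each listed block contains at least one of these, so H is a hitting set of size 3.
No choice of 2 points meets every block, so 3 is the minimum.

3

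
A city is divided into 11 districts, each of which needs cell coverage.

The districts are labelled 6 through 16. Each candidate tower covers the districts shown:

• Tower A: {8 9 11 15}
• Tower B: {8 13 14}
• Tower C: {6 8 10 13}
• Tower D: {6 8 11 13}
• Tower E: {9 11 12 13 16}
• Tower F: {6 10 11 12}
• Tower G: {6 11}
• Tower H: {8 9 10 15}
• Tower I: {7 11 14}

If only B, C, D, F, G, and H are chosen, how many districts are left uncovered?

Union of B, C, D, F, G, H = {6, 8, 9, 10, 11, 12, 13, 14, 15}.
Not covered: 7, 16 — 2 districts.

2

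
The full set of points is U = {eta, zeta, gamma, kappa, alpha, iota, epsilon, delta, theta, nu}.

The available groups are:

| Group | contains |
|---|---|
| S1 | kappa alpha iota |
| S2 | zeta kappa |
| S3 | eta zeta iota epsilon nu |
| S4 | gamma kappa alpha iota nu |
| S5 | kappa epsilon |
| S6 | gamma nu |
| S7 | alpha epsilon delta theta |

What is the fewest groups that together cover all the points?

3

S3, S4, and S7 cover everything between them: the union {eta, zeta, gamma, kappa, alpha, iota, epsilon, delta, theta, nu} is all of U.
Only S3 contains eta, so S3 is forced; the remaining 5 points need at least 2 more groups (each remaining group adds at most 3) — so at least 3 groups are needed, and 3 is optimal.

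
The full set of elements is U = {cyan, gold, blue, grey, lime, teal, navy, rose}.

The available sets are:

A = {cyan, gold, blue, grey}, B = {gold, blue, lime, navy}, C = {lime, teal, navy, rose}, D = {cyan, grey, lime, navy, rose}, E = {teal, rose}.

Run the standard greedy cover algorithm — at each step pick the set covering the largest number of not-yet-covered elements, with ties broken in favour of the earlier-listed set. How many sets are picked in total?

Greedy: pick D (covers 5 new) → pick A (covers 2 new) → pick C (covers 1 new). Total picks: 3.
(The true minimum cover uses only 2 sets, so greedy is not optimal here.)

3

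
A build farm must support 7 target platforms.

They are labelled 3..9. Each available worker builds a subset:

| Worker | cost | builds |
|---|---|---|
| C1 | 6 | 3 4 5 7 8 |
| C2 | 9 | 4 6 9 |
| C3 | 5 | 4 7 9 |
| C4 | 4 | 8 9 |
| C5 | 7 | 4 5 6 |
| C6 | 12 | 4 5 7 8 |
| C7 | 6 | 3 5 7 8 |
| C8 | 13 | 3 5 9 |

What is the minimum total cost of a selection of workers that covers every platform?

15

C2, C7 together cover every platform (C2 ∪ C7 = {3, 4, 5, 6, 7, 8, 9}); total cost 9 + 6 = 15.
The greedy pick C1, C4, C5 costs 17; no covering selection beats 15.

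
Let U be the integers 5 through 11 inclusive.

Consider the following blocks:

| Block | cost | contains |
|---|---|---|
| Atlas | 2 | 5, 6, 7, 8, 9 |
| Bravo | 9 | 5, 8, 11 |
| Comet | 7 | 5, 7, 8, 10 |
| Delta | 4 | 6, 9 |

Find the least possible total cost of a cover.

18

Atlas, Bravo, Comet together cover every item (Atlas ∪ Bravo ∪ Comet = {5, 6, 7, 8, 9, 10, 11}); total cost 2 + 9 + 7 = 18.
No covering selection has total cost below 18.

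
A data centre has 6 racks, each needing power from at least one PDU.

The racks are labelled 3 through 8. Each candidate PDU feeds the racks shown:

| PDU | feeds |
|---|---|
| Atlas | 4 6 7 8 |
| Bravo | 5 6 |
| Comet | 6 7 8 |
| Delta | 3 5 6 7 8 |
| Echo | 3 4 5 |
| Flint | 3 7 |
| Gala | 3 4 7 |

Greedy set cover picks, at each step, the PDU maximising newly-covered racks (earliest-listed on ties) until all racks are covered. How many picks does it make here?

2

Greedy: pick Delta (covers 5 new) → pick Atlas (covers 1 new). Total picks: 2.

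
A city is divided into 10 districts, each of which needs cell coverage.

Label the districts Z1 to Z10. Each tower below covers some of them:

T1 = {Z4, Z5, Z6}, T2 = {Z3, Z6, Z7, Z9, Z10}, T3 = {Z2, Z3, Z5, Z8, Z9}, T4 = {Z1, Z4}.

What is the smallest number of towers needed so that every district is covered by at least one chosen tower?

T2 and T3 and T4 together: T2 ∪ T3 ∪ T4 = {Z1, Z2, Z3, Z4, Z5, Z6, Z7, Z8, Z9, Z10} — every district is covered.
Only T4 contains Z1, so T4 is forced; the remaining 8 districts need at least 2 more towers (each remaining tower adds at most 5) — so at least 3 towers are needed, and 3 is optimal.

3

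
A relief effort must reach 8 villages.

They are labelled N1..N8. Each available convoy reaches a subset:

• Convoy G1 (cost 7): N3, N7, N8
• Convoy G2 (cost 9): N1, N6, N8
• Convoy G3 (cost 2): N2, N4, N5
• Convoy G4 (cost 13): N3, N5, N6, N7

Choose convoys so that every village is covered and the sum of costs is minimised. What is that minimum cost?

G1, G2, G3 together cover every village (G1 ∪ G2 ∪ G3 = {N1, N2, N3, N4, N5, N6, N7, N8}); total cost 7 + 9 + 2 = 18.
No covering selection has total cost below 18.

18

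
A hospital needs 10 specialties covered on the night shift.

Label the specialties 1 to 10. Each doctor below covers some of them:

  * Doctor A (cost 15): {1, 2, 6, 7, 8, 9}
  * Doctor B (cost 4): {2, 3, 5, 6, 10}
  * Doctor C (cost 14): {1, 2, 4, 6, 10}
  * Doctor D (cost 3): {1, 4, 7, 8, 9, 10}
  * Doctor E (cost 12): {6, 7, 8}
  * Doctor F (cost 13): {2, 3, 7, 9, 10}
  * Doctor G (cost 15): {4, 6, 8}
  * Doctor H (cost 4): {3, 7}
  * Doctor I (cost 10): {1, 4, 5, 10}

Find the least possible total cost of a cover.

7

B, D together cover every specialty (B ∪ D = {1, 2, 3, 4, 5, 6, 7, 8, 9, 10}); total cost 4 + 3 = 7.
No covering selection has total cost below 7.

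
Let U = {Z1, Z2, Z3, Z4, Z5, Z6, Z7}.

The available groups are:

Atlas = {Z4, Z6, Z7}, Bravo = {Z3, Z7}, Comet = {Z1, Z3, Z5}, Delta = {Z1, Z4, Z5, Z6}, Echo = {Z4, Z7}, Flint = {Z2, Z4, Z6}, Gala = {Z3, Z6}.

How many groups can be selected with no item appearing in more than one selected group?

2

Comet, Echo are pairwise disjoint (Comet={Z1,Z3,Z5}; Echo={Z4,Z7}).
Every remaining group overlaps one of these, and no 3 of the listed groups are pairwise disjoint, so 2 is the maximum.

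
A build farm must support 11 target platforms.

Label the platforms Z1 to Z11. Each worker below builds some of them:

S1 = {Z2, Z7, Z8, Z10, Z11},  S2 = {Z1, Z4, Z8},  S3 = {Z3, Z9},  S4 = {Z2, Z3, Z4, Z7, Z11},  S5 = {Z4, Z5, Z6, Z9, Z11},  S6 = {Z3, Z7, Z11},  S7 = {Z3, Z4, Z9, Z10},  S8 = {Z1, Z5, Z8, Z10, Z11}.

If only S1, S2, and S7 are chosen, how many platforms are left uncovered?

2

Union of S1, S2, S7 = {Z1, Z2, Z3, Z4, Z7, Z8, Z9, Z10, Z11}.
Not covered: Z5, Z6 — 2 platforms.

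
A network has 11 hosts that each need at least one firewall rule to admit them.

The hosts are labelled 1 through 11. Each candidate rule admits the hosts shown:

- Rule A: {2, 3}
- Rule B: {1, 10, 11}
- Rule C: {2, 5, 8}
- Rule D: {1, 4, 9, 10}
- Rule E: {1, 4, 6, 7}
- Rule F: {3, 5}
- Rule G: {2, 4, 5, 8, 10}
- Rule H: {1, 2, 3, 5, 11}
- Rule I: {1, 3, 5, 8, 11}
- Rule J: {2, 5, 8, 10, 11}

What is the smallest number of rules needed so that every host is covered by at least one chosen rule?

Take {D, E, G, H}. Their union is {1, 2, 3, 4, 5, 6, 7, 8, 9, 10, 11}, which is all 11 hosts.
No 3 of the 10 rules cover everything (all 120 combinations miss at least one host), so 4 is optimal.

4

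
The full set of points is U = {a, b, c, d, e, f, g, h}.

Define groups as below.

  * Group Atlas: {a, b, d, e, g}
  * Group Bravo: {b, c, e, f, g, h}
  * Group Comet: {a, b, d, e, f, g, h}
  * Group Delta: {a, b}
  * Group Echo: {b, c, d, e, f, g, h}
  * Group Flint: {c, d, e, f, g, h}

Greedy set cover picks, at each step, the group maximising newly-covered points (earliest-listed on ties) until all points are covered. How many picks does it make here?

Greedy: pick Comet (covers 7 new) → pick Bravo (covers 1 new). Total picks: 2.

2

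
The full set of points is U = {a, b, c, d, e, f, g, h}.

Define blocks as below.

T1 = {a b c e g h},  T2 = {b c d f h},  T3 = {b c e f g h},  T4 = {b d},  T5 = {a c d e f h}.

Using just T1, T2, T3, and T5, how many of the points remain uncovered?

0

Union of T1, T2, T3, T5 = {a, b, c, d, e, f, g, h} — that's every point, so 0 are uncovered.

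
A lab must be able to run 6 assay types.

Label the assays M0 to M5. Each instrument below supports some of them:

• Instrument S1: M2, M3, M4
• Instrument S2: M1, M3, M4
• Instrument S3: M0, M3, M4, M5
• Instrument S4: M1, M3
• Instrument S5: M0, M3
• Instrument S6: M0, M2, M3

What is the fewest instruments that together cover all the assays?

3

Take {S1, S3, S4}. Their union is {M0, M1, M2, M3, M4, M5}, which is all 6 assays.
Only S3 contains M5, so S3 is forced; the remaining 2 assays need at least 2 more instruments (each remaining instrument adds at most 1) — so at least 3 instruments are needed, and 3 is optimal.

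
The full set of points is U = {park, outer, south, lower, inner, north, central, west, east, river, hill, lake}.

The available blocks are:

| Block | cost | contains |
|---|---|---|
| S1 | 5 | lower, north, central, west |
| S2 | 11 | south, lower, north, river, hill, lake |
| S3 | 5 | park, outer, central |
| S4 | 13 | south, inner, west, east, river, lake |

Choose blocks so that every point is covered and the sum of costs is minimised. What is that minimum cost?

29

S2, S3, S4 together cover every point (S2 ∪ S3 ∪ S4 = {park, outer, south, lower, inner, north, central, west, east, river, hill, lake}); total cost 11 + 5 + 13 = 29.
The greedy pick S1, S3, S4, S2 costs 34; no covering selection beats 29.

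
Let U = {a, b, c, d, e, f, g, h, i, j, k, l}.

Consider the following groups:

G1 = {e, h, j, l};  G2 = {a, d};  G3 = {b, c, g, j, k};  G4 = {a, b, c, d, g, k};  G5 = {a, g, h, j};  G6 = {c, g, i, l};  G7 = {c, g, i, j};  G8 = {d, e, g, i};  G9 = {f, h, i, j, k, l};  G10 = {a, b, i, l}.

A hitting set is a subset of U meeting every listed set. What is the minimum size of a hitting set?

The 3 items {a, i, j} hit every group.
No choice of 2 items meets every group, so 3 is the minimum.

3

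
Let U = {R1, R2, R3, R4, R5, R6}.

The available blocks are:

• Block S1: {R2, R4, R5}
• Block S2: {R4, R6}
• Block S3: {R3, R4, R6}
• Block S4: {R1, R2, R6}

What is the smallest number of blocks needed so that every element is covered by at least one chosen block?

S1 and S3 and S4 together: S1 ∪ S3 ∪ S4 = {R1, R2, R3, R4, R5, R6} — every element is covered.
Only S4 contains R1, so S4 is forced; the remaining 3 elements need at least 2 more blocks (each remaining block adds at most 2) — so at least 3 blocks are needed, and 3 is optimal.

3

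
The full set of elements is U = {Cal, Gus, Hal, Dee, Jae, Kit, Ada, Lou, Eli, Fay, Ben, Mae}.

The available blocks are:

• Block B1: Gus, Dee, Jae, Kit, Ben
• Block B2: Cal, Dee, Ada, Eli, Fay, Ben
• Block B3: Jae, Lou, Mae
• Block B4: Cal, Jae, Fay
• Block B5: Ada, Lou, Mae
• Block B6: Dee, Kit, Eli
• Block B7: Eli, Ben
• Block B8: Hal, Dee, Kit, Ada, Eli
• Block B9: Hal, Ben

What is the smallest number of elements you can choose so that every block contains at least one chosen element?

4

The 4 elements {Dee, Lou, Fay, Ben} hit every block.
The blocks B4, B5, B6, B9 are pairwise disjoint, so any hitting set needs a separate element for each — at least 4. Hence 4 is optimal.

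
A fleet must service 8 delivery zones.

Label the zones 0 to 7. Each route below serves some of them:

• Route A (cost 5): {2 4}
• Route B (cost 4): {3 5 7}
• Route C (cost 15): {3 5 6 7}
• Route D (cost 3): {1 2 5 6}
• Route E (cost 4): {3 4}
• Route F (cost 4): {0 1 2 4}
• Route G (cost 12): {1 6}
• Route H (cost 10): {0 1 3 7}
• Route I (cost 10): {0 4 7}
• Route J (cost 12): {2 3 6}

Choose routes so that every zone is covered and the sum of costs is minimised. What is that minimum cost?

11

B, D, F together cover every zone (B ∪ D ∪ F = {0, 1, 2, 3, 4, 5, 6, 7}); total cost 4 + 3 + 4 = 11.
No covering selection has total cost below 11.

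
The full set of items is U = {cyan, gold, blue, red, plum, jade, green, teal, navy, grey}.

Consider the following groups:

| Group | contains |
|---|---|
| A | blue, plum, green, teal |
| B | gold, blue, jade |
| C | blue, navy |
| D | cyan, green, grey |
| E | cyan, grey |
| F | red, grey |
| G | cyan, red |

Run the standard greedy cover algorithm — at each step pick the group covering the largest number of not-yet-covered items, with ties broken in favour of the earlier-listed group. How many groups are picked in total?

5

Greedy: pick A (covers 4 new) → pick B (covers 2 new) → pick D (covers 2 new) → pick C (covers 1 new) → pick F (covers 1 new). Total picks: 5.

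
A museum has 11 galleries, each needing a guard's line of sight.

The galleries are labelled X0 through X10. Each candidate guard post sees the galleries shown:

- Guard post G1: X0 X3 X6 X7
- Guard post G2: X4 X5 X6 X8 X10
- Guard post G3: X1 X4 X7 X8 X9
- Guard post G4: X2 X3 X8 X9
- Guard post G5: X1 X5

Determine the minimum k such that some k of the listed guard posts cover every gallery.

G1 and G2 and G4 and G5 together: G1 ∪ G2 ∪ G4 ∪ G5 = {X0, X1, X2, X3, X4, X5, X6, X7, X8, X9, X10} — every gallery is covered.
No 3 of the 5 guard posts cover everything (all 10 combinations miss at least one gallery), so 4 is optimal.

4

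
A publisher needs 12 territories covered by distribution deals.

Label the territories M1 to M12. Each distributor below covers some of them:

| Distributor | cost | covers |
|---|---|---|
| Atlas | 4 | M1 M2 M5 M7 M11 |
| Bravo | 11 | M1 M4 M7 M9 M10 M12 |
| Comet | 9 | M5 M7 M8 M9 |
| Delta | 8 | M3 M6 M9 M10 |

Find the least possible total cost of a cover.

Atlas, Bravo, Comet, Delta together cover every territory (Atlas ∪ Bravo ∪ Comet ∪ Delta = {M1, M2, M3, M4, M5, M6, M7, M8, M9, M10, M11, M12}); total cost 4 + 11 + 9 + 8 = 32.
No covering selection has total cost below 32.

32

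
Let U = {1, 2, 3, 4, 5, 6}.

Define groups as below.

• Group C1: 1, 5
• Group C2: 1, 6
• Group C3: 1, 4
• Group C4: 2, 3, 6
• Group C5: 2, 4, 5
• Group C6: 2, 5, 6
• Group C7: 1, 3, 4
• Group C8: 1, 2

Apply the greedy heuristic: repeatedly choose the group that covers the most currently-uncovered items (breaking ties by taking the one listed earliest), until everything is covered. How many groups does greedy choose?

3

Greedy: pick C4 (covers 3 new) → pick C1 (covers 2 new) → pick C3 (covers 1 new). Total picks: 3.
(The true minimum cover uses only 2 groups, so greedy is not optimal here.)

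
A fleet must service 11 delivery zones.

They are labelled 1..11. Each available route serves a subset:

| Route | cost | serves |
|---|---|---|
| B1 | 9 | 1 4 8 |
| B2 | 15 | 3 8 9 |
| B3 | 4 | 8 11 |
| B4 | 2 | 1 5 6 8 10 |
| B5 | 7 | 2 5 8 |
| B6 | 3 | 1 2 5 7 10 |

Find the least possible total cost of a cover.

B1, B2, B3, B4, B6 together cover every zone (B1 ∪ B2 ∪ B3 ∪ B4 ∪ B6 = {1, 2, 3, 4, 5, 6, 7, 8, 9, 10, 11}); total cost 9 + 15 + 4 + 2 + 3 = 33.
No covering selection has total cost below 33.

33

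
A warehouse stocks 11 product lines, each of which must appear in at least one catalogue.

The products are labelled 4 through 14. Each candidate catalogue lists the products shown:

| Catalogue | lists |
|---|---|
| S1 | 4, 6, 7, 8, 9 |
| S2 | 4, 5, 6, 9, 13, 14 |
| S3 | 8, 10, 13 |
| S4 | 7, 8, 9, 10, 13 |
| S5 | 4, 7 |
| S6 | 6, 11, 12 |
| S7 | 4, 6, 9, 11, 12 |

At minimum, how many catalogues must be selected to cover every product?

3

S2 and S4 and S6 together: S2 ∪ S4 ∪ S6 = {4, 5, 6, 7, 8, 9, 10, 11, 12, 13, 14} — every product is covered.
Only S2 contains 5, so S2 is forced; the remaining 5 products need at least 2 more catalogues (each remaining catalogue adds at most 3) — so at least 3 catalogues are needed, and 3 is optimal.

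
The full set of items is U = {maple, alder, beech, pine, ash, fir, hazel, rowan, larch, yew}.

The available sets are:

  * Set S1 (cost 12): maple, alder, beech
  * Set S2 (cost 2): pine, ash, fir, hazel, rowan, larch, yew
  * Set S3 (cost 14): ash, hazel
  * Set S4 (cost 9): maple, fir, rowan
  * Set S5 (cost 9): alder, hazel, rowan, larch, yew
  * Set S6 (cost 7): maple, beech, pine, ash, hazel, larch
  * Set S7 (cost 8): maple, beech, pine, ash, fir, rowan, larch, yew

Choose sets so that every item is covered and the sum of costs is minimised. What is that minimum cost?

14

S1, S2 together cover every item (S1 ∪ S2 = {maple, alder, beech, pine, ash, fir, hazel, rowan, larch, yew}); total cost 12 + 2 = 14.
The greedy pick S2, S6, S5 costs 18; no covering selection beats 14.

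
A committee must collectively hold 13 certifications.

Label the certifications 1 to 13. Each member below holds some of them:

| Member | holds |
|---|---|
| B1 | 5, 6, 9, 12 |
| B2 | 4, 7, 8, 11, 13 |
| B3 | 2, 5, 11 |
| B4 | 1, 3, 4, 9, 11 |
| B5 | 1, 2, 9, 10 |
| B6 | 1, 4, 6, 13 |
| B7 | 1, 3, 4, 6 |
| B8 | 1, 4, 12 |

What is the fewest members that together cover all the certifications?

4

Take {B1, B2, B5, B7}. Their union is {1, 2, 3, 4, 5, 6, 7, 8, 9, 10, 11, 12, 13}, which is all 13 certifications.
No 3 of the 8 members cover everything (all 56 combinations miss at least one certification), so 4 is optimal.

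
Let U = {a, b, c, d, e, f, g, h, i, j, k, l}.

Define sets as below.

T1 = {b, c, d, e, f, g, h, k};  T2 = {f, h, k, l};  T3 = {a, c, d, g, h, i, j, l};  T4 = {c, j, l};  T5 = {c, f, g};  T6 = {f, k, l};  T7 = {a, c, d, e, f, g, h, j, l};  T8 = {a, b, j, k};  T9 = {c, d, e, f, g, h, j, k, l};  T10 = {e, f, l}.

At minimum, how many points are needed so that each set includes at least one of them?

2

T = {f, j} meets every set (each contains at least one member of T), and |T| = 2.
The sets T5, T8 are pairwise disjoint, so any hitting set needs a separate point for each — at least 2. Hence 2 is optimal.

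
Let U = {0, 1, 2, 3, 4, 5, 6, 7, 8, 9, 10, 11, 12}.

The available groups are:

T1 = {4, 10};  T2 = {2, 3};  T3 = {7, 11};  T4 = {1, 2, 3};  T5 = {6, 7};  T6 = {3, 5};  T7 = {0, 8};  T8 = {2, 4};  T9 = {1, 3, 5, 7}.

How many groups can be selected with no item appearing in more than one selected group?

T1, T4, T5, T7 are pairwise disjoint (T1={4,10}; T4={1,2,3}; T5={6,7}; T7={0,8}).
Every remaining group overlaps one of these, and no 5 of the listed groups are pairwise disjoint, so 4 is the maximum.

4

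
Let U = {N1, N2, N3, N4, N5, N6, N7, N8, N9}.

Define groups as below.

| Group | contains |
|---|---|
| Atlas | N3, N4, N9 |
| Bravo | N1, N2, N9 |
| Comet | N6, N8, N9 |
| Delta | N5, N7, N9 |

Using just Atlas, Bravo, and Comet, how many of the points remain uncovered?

2

Union of Atlas, Bravo, Comet = {N1, N2, N3, N4, N6, N8, N9}.
Not covered: N5, N7 — 2 points.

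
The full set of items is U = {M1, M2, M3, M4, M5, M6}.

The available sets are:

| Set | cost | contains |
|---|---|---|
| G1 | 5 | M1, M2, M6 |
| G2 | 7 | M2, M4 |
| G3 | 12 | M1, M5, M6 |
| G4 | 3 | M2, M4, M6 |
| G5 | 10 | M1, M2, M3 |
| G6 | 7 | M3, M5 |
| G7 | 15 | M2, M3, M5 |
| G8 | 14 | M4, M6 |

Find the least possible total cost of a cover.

G1, G4, G6 together cover every item (G1 ∪ G4 ∪ G6 = {M1, M2, M3, M4, M5, M6}); total cost 5 + 3 + 7 = 15.
No covering selection has total cost below 15.

15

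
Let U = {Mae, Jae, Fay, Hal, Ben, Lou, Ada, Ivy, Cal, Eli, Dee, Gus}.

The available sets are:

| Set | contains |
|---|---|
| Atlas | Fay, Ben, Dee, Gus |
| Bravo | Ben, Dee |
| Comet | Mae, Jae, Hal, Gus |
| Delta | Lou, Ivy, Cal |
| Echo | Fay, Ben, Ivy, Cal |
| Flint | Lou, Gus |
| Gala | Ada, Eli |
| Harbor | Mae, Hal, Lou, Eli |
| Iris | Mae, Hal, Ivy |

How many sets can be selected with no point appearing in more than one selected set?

4

Bravo, Flint, Gala, Iris are pairwise disjoint (Bravo={Ben,Dee}; Flint={Lou,Gus}; Gala={Ada,Eli}; Iris={Mae,Hal,Ivy}).
Every remaining set overlaps one of these, and no 5 of the listed sets are pairwise disjoint, so 4 is the maximum.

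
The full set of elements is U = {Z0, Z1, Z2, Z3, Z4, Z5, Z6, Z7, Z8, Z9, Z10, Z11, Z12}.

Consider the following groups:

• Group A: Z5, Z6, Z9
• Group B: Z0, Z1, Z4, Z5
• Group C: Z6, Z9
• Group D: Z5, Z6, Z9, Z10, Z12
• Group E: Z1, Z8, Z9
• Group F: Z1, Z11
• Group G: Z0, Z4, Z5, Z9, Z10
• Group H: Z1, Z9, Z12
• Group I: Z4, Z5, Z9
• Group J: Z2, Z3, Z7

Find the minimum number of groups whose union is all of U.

B and D and E and F and J together: B ∪ D ∪ E ∪ F ∪ J = {Z0, Z1, Z2, Z3, Z4, Z5, Z6, Z7, Z8, Z9, Z10, Z11, Z12} — every element is covered.
No 4 of the 10 groups cover everything (all 210 combinations miss at least one element), so 5 is optimal.

5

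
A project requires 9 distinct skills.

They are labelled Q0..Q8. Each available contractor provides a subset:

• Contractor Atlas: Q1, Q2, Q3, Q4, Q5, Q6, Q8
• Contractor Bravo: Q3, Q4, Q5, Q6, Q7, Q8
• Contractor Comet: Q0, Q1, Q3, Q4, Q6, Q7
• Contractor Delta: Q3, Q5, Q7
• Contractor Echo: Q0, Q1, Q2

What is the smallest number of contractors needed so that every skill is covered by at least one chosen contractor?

2

Bravo and Echo together: Bravo ∪ Echo = {Q0, Q1, Q2, Q3, Q4, Q5, Q6, Q7, Q8} — every skill is covered.
No single contractor has all 9 skills (the largest, Atlas, has 7), so 2 is optimal.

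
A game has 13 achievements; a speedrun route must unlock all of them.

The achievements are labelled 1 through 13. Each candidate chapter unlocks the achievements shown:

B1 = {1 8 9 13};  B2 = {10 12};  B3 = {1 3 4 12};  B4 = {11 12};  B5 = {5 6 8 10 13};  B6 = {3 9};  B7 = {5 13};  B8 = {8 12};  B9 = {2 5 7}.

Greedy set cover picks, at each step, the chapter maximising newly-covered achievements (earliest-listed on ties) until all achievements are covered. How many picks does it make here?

5

Greedy: pick B5 (covers 5 new) → pick B3 (covers 4 new) → pick B9 (covers 2 new) → pick B1 (covers 1 new) → pick B4 (covers 1 new). Total picks: 5.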